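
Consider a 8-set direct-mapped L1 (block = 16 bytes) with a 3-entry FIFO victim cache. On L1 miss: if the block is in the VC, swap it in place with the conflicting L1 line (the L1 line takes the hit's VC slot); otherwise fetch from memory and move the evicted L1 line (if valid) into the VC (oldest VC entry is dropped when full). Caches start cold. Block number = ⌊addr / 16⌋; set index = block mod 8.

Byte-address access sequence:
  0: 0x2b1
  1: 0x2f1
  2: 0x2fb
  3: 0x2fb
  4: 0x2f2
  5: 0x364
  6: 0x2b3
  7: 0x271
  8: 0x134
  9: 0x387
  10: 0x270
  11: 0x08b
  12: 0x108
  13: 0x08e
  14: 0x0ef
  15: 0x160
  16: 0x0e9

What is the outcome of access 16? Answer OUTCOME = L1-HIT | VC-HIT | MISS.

  [0] addr=0x2b1 blk=43 s=3: MISS | VC []
  [1] addr=0x2f1 blk=47 s=7: MISS | VC []
  [2] addr=0x2fb blk=47 s=7: L1-HIT | VC []
  [3] addr=0x2fb blk=47 s=7: L1-HIT | VC []
  [4] addr=0x2f2 blk=47 s=7: L1-HIT | VC []
  [5] addr=0x364 blk=54 s=6: MISS | VC []
  [6] addr=0x2b3 blk=43 s=3: L1-HIT | VC []
  [7] addr=0x271 blk=39 s=7: MISS | VC [47]
  [8] addr=0x134 blk=19 s=3: MISS | VC [47, 43]
  [9] addr=0x387 blk=56 s=0: MISS | VC [47, 43]
  [10] addr=0x270 blk=39 s=7: L1-HIT | VC [47, 43]
  [11] addr=0x8b blk=8 s=0: MISS | VC [47, 43, 56]
  [12] addr=0x108 blk=16 s=0: MISS | VC [43, 56, 8]
  [13] addr=0x8e blk=8 s=0: VC-HIT | VC [43, 56, 16]
  [14] addr=0xef blk=14 s=6: MISS | VC [56, 16, 54]
  [15] addr=0x160 blk=22 s=6: MISS | VC [16, 54, 14]
  [16] addr=0xe9 blk=14 s=6: VC-HIT | VC [16, 54, 22]

OUTCOME = VC-HIT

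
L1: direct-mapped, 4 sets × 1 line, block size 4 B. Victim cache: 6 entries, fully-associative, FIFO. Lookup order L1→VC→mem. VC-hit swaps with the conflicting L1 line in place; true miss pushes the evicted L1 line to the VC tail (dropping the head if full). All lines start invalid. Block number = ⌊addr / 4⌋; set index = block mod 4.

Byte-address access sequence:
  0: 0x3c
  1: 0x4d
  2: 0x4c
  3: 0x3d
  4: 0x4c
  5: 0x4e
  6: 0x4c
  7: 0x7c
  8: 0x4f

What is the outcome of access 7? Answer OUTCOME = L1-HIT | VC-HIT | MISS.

OUTCOME = MISS

0: 0x3c (blk 15, set 3) → MISS  vc=[]
1: 0x4d (blk 19, set 3) → MISS  vc=[15]
2: 0x4c (blk 19, set 3) → L1-HIT  vc=[15]
3: 0x3d (blk 15, set 3) → VC-HIT  vc=[19]
4: 0x4c (blk 19, set 3) → VC-HIT  vc=[15]
5: 0x4e (blk 19, set 3) → L1-HIT  vc=[15]
6: 0x4c (blk 19, set 3) → L1-HIT  vc=[15]
7: 0x7c (blk 31, set 3) → MISS  vc=[15, 19]
8: 0x4f (blk 19, set 3) → VC-HIT  vc=[15, 31]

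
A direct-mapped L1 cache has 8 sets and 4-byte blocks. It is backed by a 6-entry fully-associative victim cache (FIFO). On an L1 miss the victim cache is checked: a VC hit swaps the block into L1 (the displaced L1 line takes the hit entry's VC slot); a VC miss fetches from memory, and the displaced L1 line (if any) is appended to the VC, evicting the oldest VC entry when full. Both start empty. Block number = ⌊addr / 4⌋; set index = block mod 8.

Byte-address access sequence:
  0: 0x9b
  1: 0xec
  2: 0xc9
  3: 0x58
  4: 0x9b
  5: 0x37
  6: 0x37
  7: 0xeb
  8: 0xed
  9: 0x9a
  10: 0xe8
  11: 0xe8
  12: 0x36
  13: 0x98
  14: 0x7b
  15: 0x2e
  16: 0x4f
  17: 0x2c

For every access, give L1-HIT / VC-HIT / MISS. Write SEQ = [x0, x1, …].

SEQ = [MISS, MISS, MISS, MISS, VC-HIT, MISS, L1-HIT, MISS, L1-HIT, L1-HIT, L1-HIT, L1-HIT, L1-HIT, L1-HIT, MISS, MISS, MISS, VC-HIT]

0: 0x9b (blk 38, set 6) → MISS  vc=[]
1: 0xec (blk 59, set 3) → MISS  vc=[]
2: 0xc9 (blk 50, set 2) → MISS  vc=[]
3: 0x58 (blk 22, set 6) → MISS  vc=[38]
4: 0x9b (blk 38, set 6) → VC-HIT  vc=[22]
5: 0x37 (blk 13, set 5) → MISS  vc=[22]
6: 0x37 (blk 13, set 5) → L1-HIT  vc=[22]
7: 0xeb (blk 58, set 2) → MISS  vc=[22, 50]
8: 0xed (blk 59, set 3) → L1-HIT  vc=[22, 50]
9: 0x9a (blk 38, set 6) → L1-HIT  vc=[22, 50]
10: 0xe8 (blk 58, set 2) → L1-HIT  vc=[22, 50]
11: 0xe8 (blk 58, set 2) → L1-HIT  vc=[22, 50]
12: 0x36 (blk 13, set 5) → L1-HIT  vc=[22, 50]
13: 0x98 (blk 38, set 6) → L1-HIT  vc=[22, 50]
14: 0x7b (blk 30, set 6) → MISS  vc=[22, 50, 38]
15: 0x2e (blk 11, set 3) → MISS  vc=[22, 50, 38, 59]
16: 0x4f (blk 19, set 3) → MISS  vc=[22, 50, 38, 59, 11]
17: 0x2c (blk 11, set 3) → VC-HIT  vc=[22, 50, 38, 59, 19]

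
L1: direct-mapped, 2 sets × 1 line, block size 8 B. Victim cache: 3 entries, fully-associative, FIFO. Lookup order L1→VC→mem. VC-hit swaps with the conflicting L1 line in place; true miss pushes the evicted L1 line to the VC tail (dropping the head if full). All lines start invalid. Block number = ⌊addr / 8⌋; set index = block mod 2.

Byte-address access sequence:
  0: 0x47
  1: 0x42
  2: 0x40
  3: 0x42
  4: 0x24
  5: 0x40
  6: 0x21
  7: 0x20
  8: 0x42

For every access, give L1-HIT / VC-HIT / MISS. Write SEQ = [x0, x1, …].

SEQ = [MISS, L1-HIT, L1-HIT, L1-HIT, MISS, VC-HIT, VC-HIT, L1-HIT, VC-HIT]

0: 0x47 (blk 8, set 0) → MISS  vc=[]
1: 0x42 (blk 8, set 0) → L1-HIT  vc=[]
2: 0x40 (blk 8, set 0) → L1-HIT  vc=[]
3: 0x42 (blk 8, set 0) → L1-HIT  vc=[]
4: 0x24 (blk 4, set 0) → MISS  vc=[8]
5: 0x40 (blk 8, set 0) → VC-HIT  vc=[4]
6: 0x21 (blk 4, set 0) → VC-HIT  vc=[8]
7: 0x20 (blk 4, set 0) → L1-HIT  vc=[8]
8: 0x42 (blk 8, set 0) → VC-HIT  vc=[4]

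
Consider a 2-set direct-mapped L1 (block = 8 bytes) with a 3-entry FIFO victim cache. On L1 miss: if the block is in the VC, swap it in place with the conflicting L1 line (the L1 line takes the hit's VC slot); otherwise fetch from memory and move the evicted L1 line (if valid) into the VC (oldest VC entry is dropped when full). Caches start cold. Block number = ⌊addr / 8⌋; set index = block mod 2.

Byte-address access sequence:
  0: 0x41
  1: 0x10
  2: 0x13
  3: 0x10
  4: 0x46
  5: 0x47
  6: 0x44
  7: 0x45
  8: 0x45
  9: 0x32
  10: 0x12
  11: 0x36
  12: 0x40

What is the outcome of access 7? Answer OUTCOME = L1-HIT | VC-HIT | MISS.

  [0] addr=0x41 blk=8 s=0: MISS | VC []
  [1] addr=0x10 blk=2 s=0: MISS | VC [8]
  [2] addr=0x13 blk=2 s=0: L1-HIT | VC [8]
  [3] addr=0x10 blk=2 s=0: L1-HIT | VC [8]
  [4] addr=0x46 blk=8 s=0: VC-HIT | VC [2]
  [5] addr=0x47 blk=8 s=0: L1-HIT | VC [2]
  [6] addr=0x44 blk=8 s=0: L1-HIT | VC [2]
  [7] addr=0x45 blk=8 s=0: L1-HIT | VC [2]
  [8] addr=0x45 blk=8 s=0: L1-HIT | VC [2]
  [9] addr=0x32 blk=6 s=0: MISS | VC [2, 8]
  [10] addr=0x12 blk=2 s=0: VC-HIT | VC [6, 8]
  [11] addr=0x36 blk=6 s=0: VC-HIT | VC [2, 8]
  [12] addr=0x40 blk=8 s=0: VC-HIT | VC [2, 6]

OUTCOME = L1-HIT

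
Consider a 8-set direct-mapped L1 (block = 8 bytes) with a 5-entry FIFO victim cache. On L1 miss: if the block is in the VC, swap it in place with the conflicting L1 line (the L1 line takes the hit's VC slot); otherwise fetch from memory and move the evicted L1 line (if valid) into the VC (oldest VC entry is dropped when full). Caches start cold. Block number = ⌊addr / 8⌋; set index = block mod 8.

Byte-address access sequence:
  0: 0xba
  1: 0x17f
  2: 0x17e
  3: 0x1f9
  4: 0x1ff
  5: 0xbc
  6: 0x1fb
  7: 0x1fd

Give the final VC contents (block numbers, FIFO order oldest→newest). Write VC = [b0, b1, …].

VC = [23, 47]

#0 0xba→b23/s7 MISS; vc=[]
#1 0x17f→b47/s7 MISS; vc=[23]
#2 0x17e→b47/s7 L1-HIT; vc=[23]
#3 0x1f9→b63/s7 MISS; vc=[23,47]
#4 0x1ff→b63/s7 L1-HIT; vc=[23,47]
#5 0xbc→b23/s7 VC-HIT; vc=[63,47]
#6 0x1fb→b63/s7 VC-HIT; vc=[23,47]
#7 0x1fd→b63/s7 L1-HIT; vc=[23,47]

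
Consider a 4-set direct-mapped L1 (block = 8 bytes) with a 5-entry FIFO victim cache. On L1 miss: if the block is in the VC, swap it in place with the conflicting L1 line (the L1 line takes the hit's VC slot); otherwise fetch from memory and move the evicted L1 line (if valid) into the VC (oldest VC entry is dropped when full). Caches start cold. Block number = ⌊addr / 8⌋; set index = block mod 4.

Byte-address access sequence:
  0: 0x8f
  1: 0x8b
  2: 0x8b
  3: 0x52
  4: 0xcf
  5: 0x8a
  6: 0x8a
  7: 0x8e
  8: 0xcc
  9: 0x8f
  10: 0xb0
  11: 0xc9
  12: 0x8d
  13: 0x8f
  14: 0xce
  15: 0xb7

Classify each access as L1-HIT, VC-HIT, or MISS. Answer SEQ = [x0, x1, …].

SEQ = [MISS, L1-HIT, L1-HIT, MISS, MISS, VC-HIT, L1-HIT, L1-HIT, VC-HIT, VC-HIT, MISS, VC-HIT, VC-HIT, L1-HIT, VC-HIT, L1-HIT]

  [0] addr=0x8f blk=17 s=1: MISS | VC []
  [1] addr=0x8b blk=17 s=1: L1-HIT | VC []
  [2] addr=0x8b blk=17 s=1: L1-HIT | VC []
  [3] addr=0x52 blk=10 s=2: MISS | VC []
  [4] addr=0xcf blk=25 s=1: MISS | VC [17]
  [5] addr=0x8a blk=17 s=1: VC-HIT | VC [25]
  [6] addr=0x8a blk=17 s=1: L1-HIT | VC [25]
  [7] addr=0x8e blk=17 s=1: L1-HIT | VC [25]
  [8] addr=0xcc blk=25 s=1: VC-HIT | VC [17]
  [9] addr=0x8f blk=17 s=1: VC-HIT | VC [25]
  [10] addr=0xb0 blk=22 s=2: MISS | VC [25, 10]
  [11] addr=0xc9 blk=25 s=1: VC-HIT | VC [17, 10]
  [12] addr=0x8d blk=17 s=1: VC-HIT | VC [25, 10]
  [13] addr=0x8f blk=17 s=1: L1-HIT | VC [25, 10]
  [14] addr=0xce blk=25 s=1: VC-HIT | VC [17, 10]
  [15] addr=0xb7 blk=22 s=2: L1-HIT | VC [17, 10]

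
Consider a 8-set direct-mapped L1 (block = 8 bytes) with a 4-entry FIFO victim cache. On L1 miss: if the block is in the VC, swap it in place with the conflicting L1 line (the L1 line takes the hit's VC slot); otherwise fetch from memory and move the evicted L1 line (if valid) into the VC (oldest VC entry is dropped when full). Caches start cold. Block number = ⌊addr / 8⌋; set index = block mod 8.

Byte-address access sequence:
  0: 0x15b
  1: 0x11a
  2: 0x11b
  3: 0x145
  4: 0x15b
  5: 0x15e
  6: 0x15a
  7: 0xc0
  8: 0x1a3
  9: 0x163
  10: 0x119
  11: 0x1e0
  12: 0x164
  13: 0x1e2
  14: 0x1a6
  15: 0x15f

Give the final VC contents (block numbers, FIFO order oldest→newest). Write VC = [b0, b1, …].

VC = [35, 40, 60, 44]

#0 0x15b→b43/s3 MISS; vc=[]
#1 0x11a→b35/s3 MISS; vc=[43]
#2 0x11b→b35/s3 L1-HIT; vc=[43]
#3 0x145→b40/s0 MISS; vc=[43]
#4 0x15b→b43/s3 VC-HIT; vc=[35]
#5 0x15e→b43/s3 L1-HIT; vc=[35]
#6 0x15a→b43/s3 L1-HIT; vc=[35]
#7 0xc0→b24/s0 MISS; vc=[35,40]
#8 0x1a3→b52/s4 MISS; vc=[35,40]
#9 0x163→b44/s4 MISS; vc=[35,40,52]
#10 0x119→b35/s3 VC-HIT; vc=[43,40,52]
#11 0x1e0→b60/s4 MISS; vc=[43,40,52,44]
#12 0x164→b44/s4 VC-HIT; vc=[43,40,52,60]
#13 0x1e2→b60/s4 VC-HIT; vc=[43,40,52,44]
#14 0x1a6→b52/s4 VC-HIT; vc=[43,40,60,44]
#15 0x15f→b43/s3 VC-HIT; vc=[35,40,60,44]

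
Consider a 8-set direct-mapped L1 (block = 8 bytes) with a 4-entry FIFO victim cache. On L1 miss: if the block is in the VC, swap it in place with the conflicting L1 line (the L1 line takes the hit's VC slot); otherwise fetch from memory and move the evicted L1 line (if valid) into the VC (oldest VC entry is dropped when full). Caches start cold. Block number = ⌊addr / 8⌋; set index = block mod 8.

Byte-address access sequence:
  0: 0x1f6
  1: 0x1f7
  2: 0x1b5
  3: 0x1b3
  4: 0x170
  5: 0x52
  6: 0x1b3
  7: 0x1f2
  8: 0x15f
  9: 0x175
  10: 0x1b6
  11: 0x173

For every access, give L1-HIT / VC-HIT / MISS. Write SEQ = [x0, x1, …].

0: 0x1f6 (blk 62, set 6) → MISS  vc=[]
1: 0x1f7 (blk 62, set 6) → L1-HIT  vc=[]
2: 0x1b5 (blk 54, set 6) → MISS  vc=[62]
3: 0x1b3 (blk 54, set 6) → L1-HIT  vc=[62]
4: 0x170 (blk 46, set 6) → MISS  vc=[62, 54]
5: 0x52 (blk 10, set 2) → MISS  vc=[62, 54]
6: 0x1b3 (blk 54, set 6) → VC-HIT  vc=[62, 46]
7: 0x1f2 (blk 62, set 6) → VC-HIT  vc=[54, 46]
8: 0x15f (blk 43, set 3) → MISS  vc=[54, 46]
9: 0x175 (blk 46, set 6) → VC-HIT  vc=[54, 62]
10: 0x1b6 (blk 54, set 6) → VC-HIT  vc=[46, 62]
11: 0x173 (blk 46, set 6) → VC-HIT  vc=[54, 62]

SEQ = [MISS, L1-HIT, MISS, L1-HIT, MISS, MISS, VC-HIT, VC-HIT, MISS, VC-HIT, VC-HIT, VC-HIT]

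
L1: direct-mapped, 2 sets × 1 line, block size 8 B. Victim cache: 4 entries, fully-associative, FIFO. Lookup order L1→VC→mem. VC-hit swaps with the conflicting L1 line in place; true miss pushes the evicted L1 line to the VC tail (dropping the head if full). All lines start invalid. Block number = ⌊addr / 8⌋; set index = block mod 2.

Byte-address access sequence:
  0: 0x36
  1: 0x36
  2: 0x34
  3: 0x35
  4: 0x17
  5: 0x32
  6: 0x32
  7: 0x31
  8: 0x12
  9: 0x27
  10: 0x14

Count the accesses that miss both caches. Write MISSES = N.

#0 0x36→b6/s0 MISS; vc=[]
#1 0x36→b6/s0 L1-HIT; vc=[]
#2 0x34→b6/s0 L1-HIT; vc=[]
#3 0x35→b6/s0 L1-HIT; vc=[]
#4 0x17→b2/s0 MISS; vc=[6]
#5 0x32→b6/s0 VC-HIT; vc=[2]
#6 0x32→b6/s0 L1-HIT; vc=[2]
#7 0x31→b6/s0 L1-HIT; vc=[2]
#8 0x12→b2/s0 VC-HIT; vc=[6]
#9 0x27→b4/s0 MISS; vc=[6,2]
#10 0x14→b2/s0 VC-HIT; vc=[6,4]

MISSES = 3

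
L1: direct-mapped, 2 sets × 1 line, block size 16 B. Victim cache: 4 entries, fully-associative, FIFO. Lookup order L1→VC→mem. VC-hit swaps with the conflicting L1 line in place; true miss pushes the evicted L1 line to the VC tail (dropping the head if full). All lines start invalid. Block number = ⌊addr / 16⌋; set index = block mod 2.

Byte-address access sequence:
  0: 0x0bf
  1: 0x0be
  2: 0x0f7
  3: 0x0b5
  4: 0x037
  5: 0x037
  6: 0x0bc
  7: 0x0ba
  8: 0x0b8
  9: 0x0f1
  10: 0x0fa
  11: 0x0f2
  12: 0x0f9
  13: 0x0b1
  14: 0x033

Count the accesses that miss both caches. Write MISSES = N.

0: 0xbf (blk 11, set 1) → MISS  vc=[]
1: 0xbe (blk 11, set 1) → L1-HIT  vc=[]
2: 0xf7 (blk 15, set 1) → MISS  vc=[11]
3: 0xb5 (blk 11, set 1) → VC-HIT  vc=[15]
4: 0x37 (blk 3, set 1) → MISS  vc=[15, 11]
5: 0x37 (blk 3, set 1) → L1-HIT  vc=[15, 11]
6: 0xbc (blk 11, set 1) → VC-HIT  vc=[15, 3]
7: 0xba (blk 11, set 1) → L1-HIT  vc=[15, 3]
8: 0xb8 (blk 11, set 1) → L1-HIT  vc=[15, 3]
9: 0xf1 (blk 15, set 1) → VC-HIT  vc=[11, 3]
10: 0xfa (blk 15, set 1) → L1-HIT  vc=[11, 3]
11: 0xf2 (blk 15, set 1) → L1-HIT  vc=[11, 3]
12: 0xf9 (blk 15, set 1) → L1-HIT  vc=[11, 3]
13: 0xb1 (blk 11, set 1) → VC-HIT  vc=[15, 3]
14: 0x33 (blk 3, set 1) → VC-HIT  vc=[15, 11]

MISSES = 3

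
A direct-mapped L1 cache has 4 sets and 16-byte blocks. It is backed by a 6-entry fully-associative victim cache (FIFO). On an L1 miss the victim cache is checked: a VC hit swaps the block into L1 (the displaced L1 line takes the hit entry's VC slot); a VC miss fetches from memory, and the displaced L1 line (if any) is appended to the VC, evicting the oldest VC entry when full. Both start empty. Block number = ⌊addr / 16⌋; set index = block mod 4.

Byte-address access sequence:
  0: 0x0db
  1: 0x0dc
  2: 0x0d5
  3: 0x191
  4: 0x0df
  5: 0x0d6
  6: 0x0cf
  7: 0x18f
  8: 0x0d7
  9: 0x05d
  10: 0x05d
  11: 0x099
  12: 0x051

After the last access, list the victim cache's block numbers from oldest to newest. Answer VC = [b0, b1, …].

VC = [25, 12, 13, 9]

#0 0xdb→b13/s1 MISS; vc=[]
#1 0xdc→b13/s1 L1-HIT; vc=[]
#2 0xd5→b13/s1 L1-HIT; vc=[]
#3 0x191→b25/s1 MISS; vc=[13]
#4 0xdf→b13/s1 VC-HIT; vc=[25]
#5 0xd6→b13/s1 L1-HIT; vc=[25]
#6 0xcf→b12/s0 MISS; vc=[25]
#7 0x18f→b24/s0 MISS; vc=[25,12]
#8 0xd7→b13/s1 L1-HIT; vc=[25,12]
#9 0x5d→b5/s1 MISS; vc=[25,12,13]
#10 0x5d→b5/s1 L1-HIT; vc=[25,12,13]
#11 0x99→b9/s1 MISS; vc=[25,12,13,5]
#12 0x51→b5/s1 VC-HIT; vc=[25,12,13,9]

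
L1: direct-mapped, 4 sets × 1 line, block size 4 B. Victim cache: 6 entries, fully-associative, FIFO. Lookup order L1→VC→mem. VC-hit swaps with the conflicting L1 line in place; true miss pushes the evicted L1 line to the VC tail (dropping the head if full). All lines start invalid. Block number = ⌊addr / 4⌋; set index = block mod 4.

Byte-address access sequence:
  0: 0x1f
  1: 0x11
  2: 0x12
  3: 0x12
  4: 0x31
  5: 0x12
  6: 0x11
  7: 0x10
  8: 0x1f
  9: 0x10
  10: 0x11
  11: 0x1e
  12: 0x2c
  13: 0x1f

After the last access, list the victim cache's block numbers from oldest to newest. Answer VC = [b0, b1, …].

#0 0x1f→b7/s3 MISS; vc=[]
#1 0x11→b4/s0 MISS; vc=[]
#2 0x12→b4/s0 L1-HIT; vc=[]
#3 0x12→b4/s0 L1-HIT; vc=[]
#4 0x31→b12/s0 MISS; vc=[4]
#5 0x12→b4/s0 VC-HIT; vc=[12]
#6 0x11→b4/s0 L1-HIT; vc=[12]
#7 0x10→b4/s0 L1-HIT; vc=[12]
#8 0x1f→b7/s3 L1-HIT; vc=[12]
#9 0x10→b4/s0 L1-HIT; vc=[12]
#10 0x11→b4/s0 L1-HIT; vc=[12]
#11 0x1e→b7/s3 L1-HIT; vc=[12]
#12 0x2c→b11/s3 MISS; vc=[12,7]
#13 0x1f→b7/s3 VC-HIT; vc=[12,11]

VC = [12, 11]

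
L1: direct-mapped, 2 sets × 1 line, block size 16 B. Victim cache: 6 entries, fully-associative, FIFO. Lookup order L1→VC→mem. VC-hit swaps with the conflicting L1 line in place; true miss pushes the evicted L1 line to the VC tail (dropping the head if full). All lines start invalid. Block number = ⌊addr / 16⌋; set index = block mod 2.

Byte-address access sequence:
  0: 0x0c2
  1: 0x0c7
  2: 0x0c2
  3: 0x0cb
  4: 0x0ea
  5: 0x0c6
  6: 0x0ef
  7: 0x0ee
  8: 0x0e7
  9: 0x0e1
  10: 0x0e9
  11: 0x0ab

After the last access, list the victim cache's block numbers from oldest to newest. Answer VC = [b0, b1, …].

#0 0xc2→b12/s0 MISS; vc=[]
#1 0xc7→b12/s0 L1-HIT; vc=[]
#2 0xc2→b12/s0 L1-HIT; vc=[]
#3 0xcb→b12/s0 L1-HIT; vc=[]
#4 0xea→b14/s0 MISS; vc=[12]
#5 0xc6→b12/s0 VC-HIT; vc=[14]
#6 0xef→b14/s0 VC-HIT; vc=[12]
#7 0xee→b14/s0 L1-HIT; vc=[12]
#8 0xe7→b14/s0 L1-HIT; vc=[12]
#9 0xe1→b14/s0 L1-HIT; vc=[12]
#10 0xe9→b14/s0 L1-HIT; vc=[12]
#11 0xab→b10/s0 MISS; vc=[12,14]

VC = [12, 14]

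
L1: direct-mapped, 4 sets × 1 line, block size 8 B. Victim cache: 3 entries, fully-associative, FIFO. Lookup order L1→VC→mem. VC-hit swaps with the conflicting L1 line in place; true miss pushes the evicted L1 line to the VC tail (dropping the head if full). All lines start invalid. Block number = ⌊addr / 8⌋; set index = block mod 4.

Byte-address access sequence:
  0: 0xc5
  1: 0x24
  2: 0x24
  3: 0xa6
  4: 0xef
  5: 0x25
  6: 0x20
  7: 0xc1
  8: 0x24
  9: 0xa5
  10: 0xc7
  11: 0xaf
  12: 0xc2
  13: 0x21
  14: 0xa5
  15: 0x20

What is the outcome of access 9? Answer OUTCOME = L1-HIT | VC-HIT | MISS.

#0 0xc5→b24/s0 MISS; vc=[]
#1 0x24→b4/s0 MISS; vc=[24]
#2 0x24→b4/s0 L1-HIT; vc=[24]
#3 0xa6→b20/s0 MISS; vc=[24,4]
#4 0xef→b29/s1 MISS; vc=[24,4]
#5 0x25→b4/s0 VC-HIT; vc=[24,20]
#6 0x20→b4/s0 L1-HIT; vc=[24,20]
#7 0xc1→b24/s0 VC-HIT; vc=[4,20]
#8 0x24→b4/s0 VC-HIT; vc=[24,20]
#9 0xa5→b20/s0 VC-HIT; vc=[24,4]
#10 0xc7→b24/s0 VC-HIT; vc=[20,4]
#11 0xaf→b21/s1 MISS; vc=[20,4,29]
#12 0xc2→b24/s0 L1-HIT; vc=[20,4,29]
#13 0x21→b4/s0 VC-HIT; vc=[20,24,29]
#14 0xa5→b20/s0 VC-HIT; vc=[4,24,29]
#15 0x20→b4/s0 VC-HIT; vc=[20,24,29]

OUTCOME = VC-HIT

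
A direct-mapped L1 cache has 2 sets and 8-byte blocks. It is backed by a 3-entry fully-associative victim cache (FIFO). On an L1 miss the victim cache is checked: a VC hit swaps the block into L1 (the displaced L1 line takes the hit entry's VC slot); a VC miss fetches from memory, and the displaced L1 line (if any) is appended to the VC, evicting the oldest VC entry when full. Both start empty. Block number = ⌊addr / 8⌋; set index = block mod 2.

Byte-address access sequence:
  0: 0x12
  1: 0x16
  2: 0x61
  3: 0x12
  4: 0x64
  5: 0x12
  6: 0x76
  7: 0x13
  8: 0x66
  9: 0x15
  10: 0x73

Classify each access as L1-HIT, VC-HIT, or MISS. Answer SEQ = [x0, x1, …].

SEQ = [MISS, L1-HIT, MISS, VC-HIT, VC-HIT, VC-HIT, MISS, VC-HIT, VC-HIT, VC-HIT, VC-HIT]

#0 0x12→b2/s0 MISS; vc=[]
#1 0x16→b2/s0 L1-HIT; vc=[]
#2 0x61→b12/s0 MISS; vc=[2]
#3 0x12→b2/s0 VC-HIT; vc=[12]
#4 0x64→b12/s0 VC-HIT; vc=[2]
#5 0x12→b2/s0 VC-HIT; vc=[12]
#6 0x76→b14/s0 MISS; vc=[12,2]
#7 0x13→b2/s0 VC-HIT; vc=[12,14]
#8 0x66→b12/s0 VC-HIT; vc=[2,14]
#9 0x15→b2/s0 VC-HIT; vc=[12,14]
#10 0x73→b14/s0 VC-HIT; vc=[12,2]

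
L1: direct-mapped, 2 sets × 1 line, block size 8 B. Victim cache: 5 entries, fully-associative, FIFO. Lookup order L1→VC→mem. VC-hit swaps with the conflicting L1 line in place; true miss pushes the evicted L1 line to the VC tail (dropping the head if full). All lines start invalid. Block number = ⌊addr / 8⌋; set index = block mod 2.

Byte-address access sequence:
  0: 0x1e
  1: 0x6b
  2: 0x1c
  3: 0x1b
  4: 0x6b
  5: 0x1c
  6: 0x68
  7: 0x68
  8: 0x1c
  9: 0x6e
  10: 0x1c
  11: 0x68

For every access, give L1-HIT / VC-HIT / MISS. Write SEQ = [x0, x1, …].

SEQ = [MISS, MISS, VC-HIT, L1-HIT, VC-HIT, VC-HIT, VC-HIT, L1-HIT, VC-HIT, VC-HIT, VC-HIT, VC-HIT]

  [0] addr=0x1e blk=3 s=1: MISS | VC []
  [1] addr=0x6b blk=13 s=1: MISS | VC [3]
  [2] addr=0x1c blk=3 s=1: VC-HIT | VC [13]
  [3] addr=0x1b blk=3 s=1: L1-HIT | VC [13]
  [4] addr=0x6b blk=13 s=1: VC-HIT | VC [3]
  [5] addr=0x1c blk=3 s=1: VC-HIT | VC [13]
  [6] addr=0x68 blk=13 s=1: VC-HIT | VC [3]
  [7] addr=0x68 blk=13 s=1: L1-HIT | VC [3]
  [8] addr=0x1c blk=3 s=1: VC-HIT | VC [13]
  [9] addr=0x6e blk=13 s=1: VC-HIT | VC [3]
  [10] addr=0x1c blk=3 s=1: VC-HIT | VC [13]
  [11] addr=0x68 blk=13 s=1: VC-HIT | VC [3]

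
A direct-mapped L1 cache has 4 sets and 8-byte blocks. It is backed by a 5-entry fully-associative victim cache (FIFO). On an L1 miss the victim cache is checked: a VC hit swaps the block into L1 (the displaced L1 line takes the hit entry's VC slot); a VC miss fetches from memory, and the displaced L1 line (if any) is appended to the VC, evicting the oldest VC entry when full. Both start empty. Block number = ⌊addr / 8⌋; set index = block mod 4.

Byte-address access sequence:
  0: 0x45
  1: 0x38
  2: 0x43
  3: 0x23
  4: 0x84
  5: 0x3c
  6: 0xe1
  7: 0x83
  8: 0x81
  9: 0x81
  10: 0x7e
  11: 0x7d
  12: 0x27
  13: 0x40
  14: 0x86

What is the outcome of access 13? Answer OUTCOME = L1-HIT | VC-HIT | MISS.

#0 0x45→b8/s0 MISS; vc=[]
#1 0x38→b7/s3 MISS; vc=[]
#2 0x43→b8/s0 L1-HIT; vc=[]
#3 0x23→b4/s0 MISS; vc=[8]
#4 0x84→b16/s0 MISS; vc=[8,4]
#5 0x3c→b7/s3 L1-HIT; vc=[8,4]
#6 0xe1→b28/s0 MISS; vc=[8,4,16]
#7 0x83→b16/s0 VC-HIT; vc=[8,4,28]
#8 0x81→b16/s0 L1-HIT; vc=[8,4,28]
#9 0x81→b16/s0 L1-HIT; vc=[8,4,28]
#10 0x7e→b15/s3 MISS; vc=[8,4,28,7]
#11 0x7d→b15/s3 L1-HIT; vc=[8,4,28,7]
#12 0x27→b4/s0 VC-HIT; vc=[8,16,28,7]
#13 0x40→b8/s0 VC-HIT; vc=[4,16,28,7]
#14 0x86→b16/s0 VC-HIT; vc=[4,8,28,7]

OUTCOME = VC-HIT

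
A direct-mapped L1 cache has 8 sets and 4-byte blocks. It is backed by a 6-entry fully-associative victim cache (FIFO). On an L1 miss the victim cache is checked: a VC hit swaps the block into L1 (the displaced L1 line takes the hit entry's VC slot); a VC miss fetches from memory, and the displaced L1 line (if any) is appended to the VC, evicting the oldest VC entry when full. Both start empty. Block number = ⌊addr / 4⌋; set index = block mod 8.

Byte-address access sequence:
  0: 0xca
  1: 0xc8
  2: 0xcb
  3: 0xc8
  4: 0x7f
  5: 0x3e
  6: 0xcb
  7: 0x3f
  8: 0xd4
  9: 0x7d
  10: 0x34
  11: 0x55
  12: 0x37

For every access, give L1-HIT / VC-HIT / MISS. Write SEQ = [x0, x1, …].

#0 0xca→b50/s2 MISS; vc=[]
#1 0xc8→b50/s2 L1-HIT; vc=[]
#2 0xcb→b50/s2 L1-HIT; vc=[]
#3 0xc8→b50/s2 L1-HIT; vc=[]
#4 0x7f→b31/s7 MISS; vc=[]
#5 0x3e→b15/s7 MISS; vc=[31]
#6 0xcb→b50/s2 L1-HIT; vc=[31]
#7 0x3f→b15/s7 L1-HIT; vc=[31]
#8 0xd4→b53/s5 MISS; vc=[31]
#9 0x7d→b31/s7 VC-HIT; vc=[15]
#10 0x34→b13/s5 MISS; vc=[15,53]
#11 0x55→b21/s5 MISS; vc=[15,53,13]
#12 0x37→b13/s5 VC-HIT; vc=[15,53,21]

SEQ = [MISS, L1-HIT, L1-HIT, L1-HIT, MISS, MISS, L1-HIT, L1-HIT, MISS, VC-HIT, MISS, MISS, VC-HIT]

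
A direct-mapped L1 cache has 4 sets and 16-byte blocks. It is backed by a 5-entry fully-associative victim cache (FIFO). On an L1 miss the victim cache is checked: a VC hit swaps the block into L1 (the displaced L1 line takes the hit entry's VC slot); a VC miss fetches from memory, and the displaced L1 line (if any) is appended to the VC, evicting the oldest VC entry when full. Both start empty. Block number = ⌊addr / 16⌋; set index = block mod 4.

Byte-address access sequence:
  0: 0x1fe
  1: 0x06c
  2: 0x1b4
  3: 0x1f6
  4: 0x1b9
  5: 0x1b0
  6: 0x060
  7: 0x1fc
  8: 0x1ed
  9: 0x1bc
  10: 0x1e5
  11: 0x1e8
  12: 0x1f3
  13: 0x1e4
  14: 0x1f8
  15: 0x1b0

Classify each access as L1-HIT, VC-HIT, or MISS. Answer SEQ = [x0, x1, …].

#0 0x1fe→b31/s3 MISS; vc=[]
#1 0x6c→b6/s2 MISS; vc=[]
#2 0x1b4→b27/s3 MISS; vc=[31]
#3 0x1f6→b31/s3 VC-HIT; vc=[27]
#4 0x1b9→b27/s3 VC-HIT; vc=[31]
#5 0x1b0→b27/s3 L1-HIT; vc=[31]
#6 0x60→b6/s2 L1-HIT; vc=[31]
#7 0x1fc→b31/s3 VC-HIT; vc=[27]
#8 0x1ed→b30/s2 MISS; vc=[27,6]
#9 0x1bc→b27/s3 VC-HIT; vc=[31,6]
#10 0x1e5→b30/s2 L1-HIT; vc=[31,6]
#11 0x1e8→b30/s2 L1-HIT; vc=[31,6]
#12 0x1f3→b31/s3 VC-HIT; vc=[27,6]
#13 0x1e4→b30/s2 L1-HIT; vc=[27,6]
#14 0x1f8→b31/s3 L1-HIT; vc=[27,6]
#15 0x1b0→b27/s3 VC-HIT; vc=[31,6]

SEQ = [MISS, MISS, MISS, VC-HIT, VC-HIT, L1-HIT, L1-HIT, VC-HIT, MISS, VC-HIT, L1-HIT, L1-HIT, VC-HIT, L1-HIT, L1-HIT, VC-HIT]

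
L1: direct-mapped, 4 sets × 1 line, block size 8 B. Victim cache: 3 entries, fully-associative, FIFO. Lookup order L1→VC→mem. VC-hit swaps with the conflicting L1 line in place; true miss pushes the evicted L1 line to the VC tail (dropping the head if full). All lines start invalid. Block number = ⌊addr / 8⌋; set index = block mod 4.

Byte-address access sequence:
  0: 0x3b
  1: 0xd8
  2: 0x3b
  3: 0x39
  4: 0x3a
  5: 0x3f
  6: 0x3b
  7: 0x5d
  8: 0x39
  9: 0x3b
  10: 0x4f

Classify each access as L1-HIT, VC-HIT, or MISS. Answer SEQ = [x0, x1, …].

  [0] addr=0x3b blk=7 s=3: MISS | VC []
  [1] addr=0xd8 blk=27 s=3: MISS | VC [7]
  [2] addr=0x3b blk=7 s=3: VC-HIT | VC [27]
  [3] addr=0x39 blk=7 s=3: L1-HIT | VC [27]
  [4] addr=0x3a blk=7 s=3: L1-HIT | VC [27]
  [5] addr=0x3f blk=7 s=3: L1-HIT | VC [27]
  [6] addr=0x3b blk=7 s=3: L1-HIT | VC [27]
  [7] addr=0x5d blk=11 s=3: MISS | VC [27, 7]
  [8] addr=0x39 blk=7 s=3: VC-HIT | VC [27, 11]
  [9] addr=0x3b blk=7 s=3: L1-HIT | VC [27, 11]
  [10] addr=0x4f blk=9 s=1: MISS | VC [27, 11]

SEQ = [MISS, MISS, VC-HIT, L1-HIT, L1-HIT, L1-HIT, L1-HIT, MISS, VC-HIT, L1-HIT, MISS]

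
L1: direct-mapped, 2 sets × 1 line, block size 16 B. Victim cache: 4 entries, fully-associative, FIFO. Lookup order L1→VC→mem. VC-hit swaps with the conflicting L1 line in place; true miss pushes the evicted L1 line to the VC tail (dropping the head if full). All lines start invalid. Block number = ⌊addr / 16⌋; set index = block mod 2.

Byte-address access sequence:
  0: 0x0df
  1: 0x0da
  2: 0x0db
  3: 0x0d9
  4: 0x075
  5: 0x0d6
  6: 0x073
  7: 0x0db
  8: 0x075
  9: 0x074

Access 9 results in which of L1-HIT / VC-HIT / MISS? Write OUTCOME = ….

  [0] addr=0xdf blk=13 s=1: MISS | VC []
  [1] addr=0xda blk=13 s=1: L1-HIT | VC []
  [2] addr=0xdb blk=13 s=1: L1-HIT | VC []
  [3] addr=0xd9 blk=13 s=1: L1-HIT | VC []
  [4] addr=0x75 blk=7 s=1: MISS | VC [13]
  [5] addr=0xd6 blk=13 s=1: VC-HIT | VC [7]
  [6] addr=0x73 blk=7 s=1: VC-HIT | VC [13]
  [7] addr=0xdb blk=13 s=1: VC-HIT | VC [7]
  [8] addr=0x75 blk=7 s=1: VC-HIT | VC [13]
  [9] addr=0x74 blk=7 s=1: L1-HIT | VC [13]

OUTCOME = L1-HIT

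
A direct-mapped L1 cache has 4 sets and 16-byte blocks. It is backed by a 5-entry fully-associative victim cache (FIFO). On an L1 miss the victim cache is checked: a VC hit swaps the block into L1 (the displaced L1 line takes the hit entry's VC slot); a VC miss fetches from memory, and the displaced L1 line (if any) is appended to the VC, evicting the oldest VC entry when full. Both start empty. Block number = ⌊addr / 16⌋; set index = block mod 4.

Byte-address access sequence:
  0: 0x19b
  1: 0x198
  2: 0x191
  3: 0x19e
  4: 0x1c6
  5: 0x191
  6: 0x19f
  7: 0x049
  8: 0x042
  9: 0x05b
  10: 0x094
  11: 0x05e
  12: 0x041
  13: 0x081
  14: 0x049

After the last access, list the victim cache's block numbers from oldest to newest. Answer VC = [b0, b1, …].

0: 0x19b (blk 25, set 1) → MISS  vc=[]
1: 0x198 (blk 25, set 1) → L1-HIT  vc=[]
2: 0x191 (blk 25, set 1) → L1-HIT  vc=[]
3: 0x19e (blk 25, set 1) → L1-HIT  vc=[]
4: 0x1c6 (blk 28, set 0) → MISS  vc=[]
5: 0x191 (blk 25, set 1) → L1-HIT  vc=[]
6: 0x19f (blk 25, set 1) → L1-HIT  vc=[]
7: 0x49 (blk 4, set 0) → MISS  vc=[28]
8: 0x42 (blk 4, set 0) → L1-HIT  vc=[28]
9: 0x5b (blk 5, set 1) → MISS  vc=[28, 25]
10: 0x94 (blk 9, set 1) → MISS  vc=[28, 25, 5]
11: 0x5e (blk 5, set 1) → VC-HIT  vc=[28, 25, 9]
12: 0x41 (blk 4, set 0) → L1-HIT  vc=[28, 25, 9]
13: 0x81 (blk 8, set 0) → MISS  vc=[28, 25, 9, 4]
14: 0x49 (blk 4, set 0) → VC-HIT  vc=[28, 25, 9, 8]

VC = [28, 25, 9, 8]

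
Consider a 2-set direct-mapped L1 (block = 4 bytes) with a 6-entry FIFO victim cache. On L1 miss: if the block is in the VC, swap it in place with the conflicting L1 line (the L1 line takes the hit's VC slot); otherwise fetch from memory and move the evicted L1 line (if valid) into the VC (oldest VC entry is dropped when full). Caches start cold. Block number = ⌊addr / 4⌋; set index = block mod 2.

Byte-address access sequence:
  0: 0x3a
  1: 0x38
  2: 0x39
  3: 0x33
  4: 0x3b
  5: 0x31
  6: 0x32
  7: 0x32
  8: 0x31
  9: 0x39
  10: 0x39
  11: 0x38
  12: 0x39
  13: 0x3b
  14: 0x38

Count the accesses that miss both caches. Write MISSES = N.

MISSES = 2

  [0] addr=0x3a blk=14 s=0: MISS | VC []
  [1] addr=0x38 blk=14 s=0: L1-HIT | VC []
  [2] addr=0x39 blk=14 s=0: L1-HIT | VC []
  [3] addr=0x33 blk=12 s=0: MISS | VC [14]
  [4] addr=0x3b blk=14 s=0: VC-HIT | VC [12]
  [5] addr=0x31 blk=12 s=0: VC-HIT | VC [14]
  [6] addr=0x32 blk=12 s=0: L1-HIT | VC [14]
  [7] addr=0x32 blk=12 s=0: L1-HIT | VC [14]
  [8] addr=0x31 blk=12 s=0: L1-HIT | VC [14]
  [9] addr=0x39 blk=14 s=0: VC-HIT | VC [12]
  [10] addr=0x39 blk=14 s=0: L1-HIT | VC [12]
  [11] addr=0x38 blk=14 s=0: L1-HIT | VC [12]
  [12] addr=0x39 blk=14 s=0: L1-HIT | VC [12]
  [13] addr=0x3b blk=14 s=0: L1-HIT | VC [12]
  [14] addr=0x38 blk=14 s=0: L1-HIT | VC [12]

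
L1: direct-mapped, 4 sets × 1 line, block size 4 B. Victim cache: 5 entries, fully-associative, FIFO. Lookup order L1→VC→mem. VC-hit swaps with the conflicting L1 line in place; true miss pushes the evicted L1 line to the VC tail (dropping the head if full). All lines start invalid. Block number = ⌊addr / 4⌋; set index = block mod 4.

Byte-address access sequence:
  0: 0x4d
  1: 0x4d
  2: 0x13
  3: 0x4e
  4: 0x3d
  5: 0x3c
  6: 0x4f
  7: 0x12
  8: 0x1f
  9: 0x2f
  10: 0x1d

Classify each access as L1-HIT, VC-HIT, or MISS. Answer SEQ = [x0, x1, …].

#0 0x4d→b19/s3 MISS; vc=[]
#1 0x4d→b19/s3 L1-HIT; vc=[]
#2 0x13→b4/s0 MISS; vc=[]
#3 0x4e→b19/s3 L1-HIT; vc=[]
#4 0x3d→b15/s3 MISS; vc=[19]
#5 0x3c→b15/s3 L1-HIT; vc=[19]
#6 0x4f→b19/s3 VC-HIT; vc=[15]
#7 0x12→b4/s0 L1-HIT; vc=[15]
#8 0x1f→b7/s3 MISS; vc=[15,19]
#9 0x2f→b11/s3 MISS; vc=[15,19,7]
#10 0x1d→b7/s3 VC-HIT; vc=[15,19,11]

SEQ = [MISS, L1-HIT, MISS, L1-HIT, MISS, L1-HIT, VC-HIT, L1-HIT, MISS, MISS, VC-HIT]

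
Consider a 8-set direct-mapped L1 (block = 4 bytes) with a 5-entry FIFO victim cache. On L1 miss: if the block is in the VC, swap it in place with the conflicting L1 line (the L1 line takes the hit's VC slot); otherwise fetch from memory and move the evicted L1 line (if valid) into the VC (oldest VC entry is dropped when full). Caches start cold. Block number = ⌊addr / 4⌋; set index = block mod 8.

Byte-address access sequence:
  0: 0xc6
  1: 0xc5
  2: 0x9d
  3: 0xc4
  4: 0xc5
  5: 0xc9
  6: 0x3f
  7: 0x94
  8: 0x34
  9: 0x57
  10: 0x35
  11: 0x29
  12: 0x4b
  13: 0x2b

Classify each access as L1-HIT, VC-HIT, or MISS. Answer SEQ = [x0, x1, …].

SEQ = [MISS, L1-HIT, MISS, L1-HIT, L1-HIT, MISS, MISS, MISS, MISS, MISS, VC-HIT, MISS, MISS, VC-HIT]

  [0] addr=0xc6 blk=49 s=1: MISS | VC []
  [1] addr=0xc5 blk=49 s=1: L1-HIT | VC []
  [2] addr=0x9d blk=39 s=7: MISS | VC []
  [3] addr=0xc4 blk=49 s=1: L1-HIT | VC []
  [4] addr=0xc5 blk=49 s=1: L1-HIT | VC []
  [5] addr=0xc9 blk=50 s=2: MISS | VC []
  [6] addr=0x3f blk=15 s=7: MISS | VC [39]
  [7] addr=0x94 blk=37 s=5: MISS | VC [39]
  [8] addr=0x34 blk=13 s=5: MISS | VC [39, 37]
  [9] addr=0x57 blk=21 s=5: MISS | VC [39, 37, 13]
  [10] addr=0x35 blk=13 s=5: VC-HIT | VC [39, 37, 21]
  [11] addr=0x29 blk=10 s=2: MISS | VC [39, 37, 21, 50]
  [12] addr=0x4b blk=18 s=2: MISS | VC [39, 37, 21, 50, 10]
  [13] addr=0x2b blk=10 s=2: VC-HIT | VC [39, 37, 21, 50, 18]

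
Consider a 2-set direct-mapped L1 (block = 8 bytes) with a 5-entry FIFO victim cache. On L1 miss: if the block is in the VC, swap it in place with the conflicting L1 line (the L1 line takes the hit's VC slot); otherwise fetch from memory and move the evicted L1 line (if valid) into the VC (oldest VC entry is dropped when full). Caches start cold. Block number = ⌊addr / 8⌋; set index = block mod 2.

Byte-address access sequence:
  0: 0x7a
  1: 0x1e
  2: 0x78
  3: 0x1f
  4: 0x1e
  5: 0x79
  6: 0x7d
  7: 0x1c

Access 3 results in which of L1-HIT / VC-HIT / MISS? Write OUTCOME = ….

OUTCOME = VC-HIT

0: 0x7a (blk 15, set 1) → MISS  vc=[]
1: 0x1e (blk 3, set 1) → MISS  vc=[15]
2: 0x78 (blk 15, set 1) → VC-HIT  vc=[3]
3: 0x1f (blk 3, set 1) → VC-HIT  vc=[15]
4: 0x1e (blk 3, set 1) → L1-HIT  vc=[15]
5: 0x79 (blk 15, set 1) → VC-HIT  vc=[3]
6: 0x7d (blk 15, set 1) → L1-HIT  vc=[3]
7: 0x1c (blk 3, set 1) → VC-HIT  vc=[15]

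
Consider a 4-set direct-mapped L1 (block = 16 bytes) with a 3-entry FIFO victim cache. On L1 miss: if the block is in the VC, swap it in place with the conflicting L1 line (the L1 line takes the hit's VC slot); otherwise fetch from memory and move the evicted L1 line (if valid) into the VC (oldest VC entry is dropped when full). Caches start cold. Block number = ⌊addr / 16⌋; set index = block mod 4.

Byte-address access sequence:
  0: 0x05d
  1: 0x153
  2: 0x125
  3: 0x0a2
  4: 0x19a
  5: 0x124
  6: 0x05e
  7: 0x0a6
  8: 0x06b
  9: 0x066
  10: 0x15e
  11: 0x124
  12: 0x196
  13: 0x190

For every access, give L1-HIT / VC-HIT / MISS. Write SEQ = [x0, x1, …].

#0 0x5d→b5/s1 MISS; vc=[]
#1 0x153→b21/s1 MISS; vc=[5]
#2 0x125→b18/s2 MISS; vc=[5]
#3 0xa2→b10/s2 MISS; vc=[5,18]
#4 0x19a→b25/s1 MISS; vc=[5,18,21]
#5 0x124→b18/s2 VC-HIT; vc=[5,10,21]
#6 0x5e→b5/s1 VC-HIT; vc=[25,10,21]
#7 0xa6→b10/s2 VC-HIT; vc=[25,18,21]
#8 0x6b→b6/s2 MISS; vc=[18,21,10]
#9 0x66→b6/s2 L1-HIT; vc=[18,21,10]
#10 0x15e→b21/s1 VC-HIT; vc=[18,5,10]
#11 0x124→b18/s2 VC-HIT; vc=[6,5,10]
#12 0x196→b25/s1 MISS; vc=[5,10,21]
#13 0x190→b25/s1 L1-HIT; vc=[5,10,21]

SEQ = [MISS, MISS, MISS, MISS, MISS, VC-HIT, VC-HIT, VC-HIT, MISS, L1-HIT, VC-HIT, VC-HIT, MISS, L1-HIT]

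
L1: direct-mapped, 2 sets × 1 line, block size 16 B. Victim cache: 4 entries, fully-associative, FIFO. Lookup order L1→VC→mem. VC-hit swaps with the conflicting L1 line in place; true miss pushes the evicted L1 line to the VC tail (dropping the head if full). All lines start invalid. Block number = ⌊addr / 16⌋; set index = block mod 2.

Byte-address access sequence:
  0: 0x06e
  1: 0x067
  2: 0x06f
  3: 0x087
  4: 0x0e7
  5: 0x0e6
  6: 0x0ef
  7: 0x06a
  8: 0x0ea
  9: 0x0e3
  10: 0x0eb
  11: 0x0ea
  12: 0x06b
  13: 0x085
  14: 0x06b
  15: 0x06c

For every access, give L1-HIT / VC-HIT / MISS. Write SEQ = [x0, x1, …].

SEQ = [MISS, L1-HIT, L1-HIT, MISS, MISS, L1-HIT, L1-HIT, VC-HIT, VC-HIT, L1-HIT, L1-HIT, L1-HIT, VC-HIT, VC-HIT, VC-HIT, L1-HIT]

0: 0x6e (blk 6, set 0) → MISS  vc=[]
1: 0x67 (blk 6, set 0) → L1-HIT  vc=[]
2: 0x6f (blk 6, set 0) → L1-HIT  vc=[]
3: 0x87 (blk 8, set 0) → MISS  vc=[6]
4: 0xe7 (blk 14, set 0) → MISS  vc=[6, 8]
5: 0xe6 (blk 14, set 0) → L1-HIT  vc=[6, 8]
6: 0xef (blk 14, set 0) → L1-HIT  vc=[6, 8]
7: 0x6a (blk 6, set 0) → VC-HIT  vc=[14, 8]
8: 0xea (blk 14, set 0) → VC-HIT  vc=[6, 8]
9: 0xe3 (blk 14, set 0) → L1-HIT  vc=[6, 8]
10: 0xeb (blk 14, set 0) → L1-HIT  vc=[6, 8]
11: 0xea (blk 14, set 0) → L1-HIT  vc=[6, 8]
12: 0x6b (blk 6, set 0) → VC-HIT  vc=[14, 8]
13: 0x85 (blk 8, set 0) → VC-HIT  vc=[14, 6]
14: 0x6b (blk 6, set 0) → VC-HIT  vc=[14, 8]
15: 0x6c (blk 6, set 0) → L1-HIT  vc=[14, 8]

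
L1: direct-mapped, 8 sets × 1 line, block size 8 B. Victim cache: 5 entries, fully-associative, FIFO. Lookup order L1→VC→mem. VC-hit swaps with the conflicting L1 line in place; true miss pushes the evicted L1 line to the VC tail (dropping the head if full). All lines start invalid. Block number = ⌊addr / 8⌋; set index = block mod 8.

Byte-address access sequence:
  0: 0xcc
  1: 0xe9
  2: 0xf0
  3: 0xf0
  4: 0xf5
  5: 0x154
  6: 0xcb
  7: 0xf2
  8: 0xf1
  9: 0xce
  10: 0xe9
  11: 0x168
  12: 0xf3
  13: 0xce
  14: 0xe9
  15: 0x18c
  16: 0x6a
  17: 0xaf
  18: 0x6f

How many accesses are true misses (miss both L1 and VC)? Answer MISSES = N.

0: 0xcc (blk 25, set 1) → MISS  vc=[]
1: 0xe9 (blk 29, set 5) → MISS  vc=[]
2: 0xf0 (blk 30, set 6) → MISS  vc=[]
3: 0xf0 (blk 30, set 6) → L1-HIT  vc=[]
4: 0xf5 (blk 30, set 6) → L1-HIT  vc=[]
5: 0x154 (blk 42, set 2) → MISS  vc=[]
6: 0xcb (blk 25, set 1) → L1-HIT  vc=[]
7: 0xf2 (blk 30, set 6) → L1-HIT  vc=[]
8: 0xf1 (blk 30, set 6) → L1-HIT  vc=[]
9: 0xce (blk 25, set 1) → L1-HIT  vc=[]
10: 0xe9 (blk 29, set 5) → L1-HIT  vc=[]
11: 0x168 (blk 45, set 5) → MISS  vc=[29]
12: 0xf3 (blk 30, set 6) → L1-HIT  vc=[29]
13: 0xce (blk 25, set 1) → L1-HIT  vc=[29]
14: 0xe9 (blk 29, set 5) → VC-HIT  vc=[45]
15: 0x18c (blk 49, set 1) → MISS  vc=[45, 25]
16: 0x6a (blk 13, set 5) → MISS  vc=[45, 25, 29]
17: 0xaf (blk 21, set 5) → MISS  vc=[45, 25, 29, 13]
18: 0x6f (blk 13, set 5) → VC-HIT  vc=[45, 25, 29, 21]

MISSES = 8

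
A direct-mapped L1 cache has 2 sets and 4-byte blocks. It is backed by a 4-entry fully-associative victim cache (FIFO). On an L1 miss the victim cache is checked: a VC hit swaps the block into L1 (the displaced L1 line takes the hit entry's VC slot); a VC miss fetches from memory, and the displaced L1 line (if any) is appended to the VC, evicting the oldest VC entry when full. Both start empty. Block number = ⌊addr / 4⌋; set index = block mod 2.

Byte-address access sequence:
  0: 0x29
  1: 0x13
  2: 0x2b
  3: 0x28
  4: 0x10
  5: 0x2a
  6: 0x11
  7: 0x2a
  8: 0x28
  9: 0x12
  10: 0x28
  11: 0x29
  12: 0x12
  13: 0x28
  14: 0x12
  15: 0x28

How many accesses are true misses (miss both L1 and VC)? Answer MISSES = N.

MISSES = 2

#0 0x29→b10/s0 MISS; vc=[]
#1 0x13→b4/s0 MISS; vc=[10]
#2 0x2b→b10/s0 VC-HIT; vc=[4]
#3 0x28→b10/s0 L1-HIT; vc=[4]
#4 0x10→b4/s0 VC-HIT; vc=[10]
#5 0x2a→b10/s0 VC-HIT; vc=[4]
#6 0x11→b4/s0 VC-HIT; vc=[10]
#7 0x2a→b10/s0 VC-HIT; vc=[4]
#8 0x28→b10/s0 L1-HIT; vc=[4]
#9 0x12→b4/s0 VC-HIT; vc=[10]
#10 0x28→b10/s0 VC-HIT; vc=[4]
#11 0x29→b10/s0 L1-HIT; vc=[4]
#12 0x12→b4/s0 VC-HIT; vc=[10]
#13 0x28→b10/s0 VC-HIT; vc=[4]
#14 0x12→b4/s0 VC-HIT; vc=[10]
#15 0x28→b10/s0 VC-HIT; vc=[4]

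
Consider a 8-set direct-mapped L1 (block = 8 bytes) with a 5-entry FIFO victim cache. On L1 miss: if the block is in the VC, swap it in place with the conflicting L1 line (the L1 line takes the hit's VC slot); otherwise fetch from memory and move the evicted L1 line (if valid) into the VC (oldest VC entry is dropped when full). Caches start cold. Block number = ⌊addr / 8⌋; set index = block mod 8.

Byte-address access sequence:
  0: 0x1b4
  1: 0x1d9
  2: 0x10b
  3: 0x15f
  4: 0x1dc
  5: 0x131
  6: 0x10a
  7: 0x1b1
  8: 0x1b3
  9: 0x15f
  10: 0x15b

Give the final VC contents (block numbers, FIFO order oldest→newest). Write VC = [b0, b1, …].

  [0] addr=0x1b4 blk=54 s=6: MISS | VC []
  [1] addr=0x1d9 blk=59 s=3: MISS | VC []
  [2] addr=0x10b blk=33 s=1: MISS | VC []
  [3] addr=0x15f blk=43 s=3: MISS | VC [59]
  [4] addr=0x1dc blk=59 s=3: VC-HIT | VC [43]
  [5] addr=0x131 blk=38 s=6: MISS | VC [43, 54]
  [6] addr=0x10a blk=33 s=1: L1-HIT | VC [43, 54]
  [7] addr=0x1b1 blk=54 s=6: VC-HIT | VC [43, 38]
  [8] addr=0x1b3 blk=54 s=6: L1-HIT | VC [43, 38]
  [9] addr=0x15f blk=43 s=3: VC-HIT | VC [59, 38]
  [10] addr=0x15b blk=43 s=3: L1-HIT | VC [59, 38]

VC = [59, 38]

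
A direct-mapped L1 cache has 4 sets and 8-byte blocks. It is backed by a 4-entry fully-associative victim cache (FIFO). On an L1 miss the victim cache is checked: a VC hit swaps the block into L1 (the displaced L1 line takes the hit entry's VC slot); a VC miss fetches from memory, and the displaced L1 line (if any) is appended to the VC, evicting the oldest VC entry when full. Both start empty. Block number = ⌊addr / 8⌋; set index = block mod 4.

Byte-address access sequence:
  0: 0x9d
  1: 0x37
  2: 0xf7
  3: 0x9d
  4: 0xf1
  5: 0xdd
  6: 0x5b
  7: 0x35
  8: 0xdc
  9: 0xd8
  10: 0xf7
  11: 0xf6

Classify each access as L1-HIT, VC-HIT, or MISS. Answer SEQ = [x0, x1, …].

0: 0x9d (blk 19, set 3) → MISS  vc=[]
1: 0x37 (blk 6, set 2) → MISS  vc=[]
2: 0xf7 (blk 30, set 2) → MISS  vc=[6]
3: 0x9d (blk 19, set 3) → L1-HIT  vc=[6]
4: 0xf1 (blk 30, set 2) → L1-HIT  vc=[6]
5: 0xdd (blk 27, set 3) → MISS  vc=[6, 19]
6: 0x5b (blk 11, set 3) → MISS  vc=[6, 19, 27]
7: 0x35 (blk 6, set 2) → VC-HIT  vc=[30, 19, 27]
8: 0xdc (blk 27, set 3) → VC-HIT  vc=[30, 19, 11]
9: 0xd8 (blk 27, set 3) → L1-HIT  vc=[30, 19, 11]
10: 0xf7 (blk 30, set 2) → VC-HIT  vc=[6, 19, 11]
11: 0xf6 (blk 30, set 2) → L1-HIT  vc=[6, 19, 11]

SEQ = [MISS, MISS, MISS, L1-HIT, L1-HIT, MISS, MISS, VC-HIT, VC-HIT, L1-HIT, VC-HIT, L1-HIT]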